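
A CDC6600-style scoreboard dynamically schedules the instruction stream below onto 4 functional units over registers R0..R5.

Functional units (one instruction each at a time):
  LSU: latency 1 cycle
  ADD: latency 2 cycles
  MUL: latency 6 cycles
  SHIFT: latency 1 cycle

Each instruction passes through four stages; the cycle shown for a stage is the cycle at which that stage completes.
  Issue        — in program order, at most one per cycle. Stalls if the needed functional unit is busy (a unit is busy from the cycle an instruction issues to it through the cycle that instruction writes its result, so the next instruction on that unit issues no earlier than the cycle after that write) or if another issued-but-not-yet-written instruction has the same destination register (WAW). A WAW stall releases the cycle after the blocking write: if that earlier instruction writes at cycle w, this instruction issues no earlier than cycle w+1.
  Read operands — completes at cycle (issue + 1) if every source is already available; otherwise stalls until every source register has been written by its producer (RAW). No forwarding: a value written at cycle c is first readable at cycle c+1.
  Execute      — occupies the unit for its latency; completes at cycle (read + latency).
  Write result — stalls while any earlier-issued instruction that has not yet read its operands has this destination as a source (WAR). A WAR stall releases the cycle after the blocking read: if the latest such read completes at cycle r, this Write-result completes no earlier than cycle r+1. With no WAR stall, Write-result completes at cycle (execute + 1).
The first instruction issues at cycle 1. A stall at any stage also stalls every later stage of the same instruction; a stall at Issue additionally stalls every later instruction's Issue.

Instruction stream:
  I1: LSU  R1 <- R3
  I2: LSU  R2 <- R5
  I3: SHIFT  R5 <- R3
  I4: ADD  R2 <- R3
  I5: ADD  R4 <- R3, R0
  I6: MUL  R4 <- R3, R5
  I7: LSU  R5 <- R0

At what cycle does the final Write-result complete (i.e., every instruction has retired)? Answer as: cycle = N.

c1: I1 dispatched to LSU
c2: I1 operands ready
c3: I1 complete
c4: R1←I1
c5: I2 dispatched to LSU
c6: I2 operands ready | I3 dispatched to SHIFT
c7: I2 complete | I3 operands ready
c8: R2←I2 | I3 complete
c9: R5←I3 | I4 dispatched to ADD
c10: I4 operands ready
c12: I4 complete
c13: R2←I4
c14: I5 dispatched to ADD
c15: I5 operands ready
c17: I5 complete
c18: R4←I5
c19: I6 dispatched to MUL
c20: I6 operands ready | I7 dispatched to LSU
c21: I7 operands ready
c22: I7 complete
c23: R5←I7
c26: I6 complete
c27: R4←I6

cycle = 27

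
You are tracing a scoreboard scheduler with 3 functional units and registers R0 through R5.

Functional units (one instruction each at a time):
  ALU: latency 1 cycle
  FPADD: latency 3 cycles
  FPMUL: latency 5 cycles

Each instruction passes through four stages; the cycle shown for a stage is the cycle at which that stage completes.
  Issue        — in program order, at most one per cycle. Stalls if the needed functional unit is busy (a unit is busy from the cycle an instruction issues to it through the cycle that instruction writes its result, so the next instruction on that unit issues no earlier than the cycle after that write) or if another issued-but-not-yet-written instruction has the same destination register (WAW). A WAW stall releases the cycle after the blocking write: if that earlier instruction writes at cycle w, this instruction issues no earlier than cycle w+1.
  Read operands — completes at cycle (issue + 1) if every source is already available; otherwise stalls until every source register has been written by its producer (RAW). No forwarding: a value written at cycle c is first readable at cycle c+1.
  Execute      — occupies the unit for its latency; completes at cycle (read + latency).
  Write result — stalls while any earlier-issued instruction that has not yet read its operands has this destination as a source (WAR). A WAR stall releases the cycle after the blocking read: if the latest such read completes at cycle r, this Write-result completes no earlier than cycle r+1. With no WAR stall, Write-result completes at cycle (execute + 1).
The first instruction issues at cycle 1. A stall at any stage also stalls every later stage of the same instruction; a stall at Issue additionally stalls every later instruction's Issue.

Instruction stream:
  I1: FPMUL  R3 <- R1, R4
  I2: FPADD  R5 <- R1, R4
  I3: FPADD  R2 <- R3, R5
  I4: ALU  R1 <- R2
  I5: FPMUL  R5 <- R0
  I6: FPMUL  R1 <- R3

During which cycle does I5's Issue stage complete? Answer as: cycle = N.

cycle = 10

I1 -> (1, 2, 7, 8)
I2 -> (2, 3, 6, 7)
I3 -> (8, 9, 12, 13)  // struct: FPADD busy until I2 writes@7
I4 -> (9, 14, 15, 16)  // RAW R2: wait I3 write@13
I5 -> (10, 11, 16, 17)
I6 -> (18, 19, 24, 25)  // struct: FPMUL busy until I5 writes@17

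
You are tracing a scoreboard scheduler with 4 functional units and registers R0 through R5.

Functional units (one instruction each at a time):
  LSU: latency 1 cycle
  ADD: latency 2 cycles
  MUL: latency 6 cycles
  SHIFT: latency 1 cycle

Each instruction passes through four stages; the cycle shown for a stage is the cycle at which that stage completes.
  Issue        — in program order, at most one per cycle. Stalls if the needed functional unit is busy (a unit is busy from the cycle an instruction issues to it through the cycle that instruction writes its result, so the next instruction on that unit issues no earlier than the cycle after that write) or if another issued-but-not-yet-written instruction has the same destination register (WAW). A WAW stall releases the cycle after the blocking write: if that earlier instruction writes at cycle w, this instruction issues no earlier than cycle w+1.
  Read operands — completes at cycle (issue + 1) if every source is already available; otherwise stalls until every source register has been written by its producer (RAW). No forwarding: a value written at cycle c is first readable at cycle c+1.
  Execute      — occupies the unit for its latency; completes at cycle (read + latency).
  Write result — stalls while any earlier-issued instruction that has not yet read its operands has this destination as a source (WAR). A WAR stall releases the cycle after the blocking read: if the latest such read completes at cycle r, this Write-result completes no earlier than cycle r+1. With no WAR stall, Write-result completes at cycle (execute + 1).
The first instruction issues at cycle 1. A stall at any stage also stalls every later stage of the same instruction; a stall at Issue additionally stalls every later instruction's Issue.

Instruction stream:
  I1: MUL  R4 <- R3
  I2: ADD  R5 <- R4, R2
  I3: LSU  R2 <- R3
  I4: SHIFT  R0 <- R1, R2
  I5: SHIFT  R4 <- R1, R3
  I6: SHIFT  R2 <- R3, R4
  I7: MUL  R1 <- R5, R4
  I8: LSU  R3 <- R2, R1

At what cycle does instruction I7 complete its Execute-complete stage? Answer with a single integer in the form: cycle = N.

cycle = 27

  I1 | 1 | 2 | 8 | 9
  I2 | 2 | 10 | 12 | 13   RAW R4: wait I1 write@9
  I3 | 3 | 4 | 5 | 11   WAR R2: wait I2 read@10
  I4 | 4 | 12 | 13 | 14   RAW R2: wait I3 write@11
  I5 | 15 | 16 | 17 | 18   struct: SHIFT busy until I4 writes@14
  I6 | 19 | 20 | 21 | 22   struct: SHIFT busy until I5 writes@18
  I7 | 20 | 21 | 27 | 28
  I8 | 21 | 29 | 30 | 31   RAW R1: wait I7 write@28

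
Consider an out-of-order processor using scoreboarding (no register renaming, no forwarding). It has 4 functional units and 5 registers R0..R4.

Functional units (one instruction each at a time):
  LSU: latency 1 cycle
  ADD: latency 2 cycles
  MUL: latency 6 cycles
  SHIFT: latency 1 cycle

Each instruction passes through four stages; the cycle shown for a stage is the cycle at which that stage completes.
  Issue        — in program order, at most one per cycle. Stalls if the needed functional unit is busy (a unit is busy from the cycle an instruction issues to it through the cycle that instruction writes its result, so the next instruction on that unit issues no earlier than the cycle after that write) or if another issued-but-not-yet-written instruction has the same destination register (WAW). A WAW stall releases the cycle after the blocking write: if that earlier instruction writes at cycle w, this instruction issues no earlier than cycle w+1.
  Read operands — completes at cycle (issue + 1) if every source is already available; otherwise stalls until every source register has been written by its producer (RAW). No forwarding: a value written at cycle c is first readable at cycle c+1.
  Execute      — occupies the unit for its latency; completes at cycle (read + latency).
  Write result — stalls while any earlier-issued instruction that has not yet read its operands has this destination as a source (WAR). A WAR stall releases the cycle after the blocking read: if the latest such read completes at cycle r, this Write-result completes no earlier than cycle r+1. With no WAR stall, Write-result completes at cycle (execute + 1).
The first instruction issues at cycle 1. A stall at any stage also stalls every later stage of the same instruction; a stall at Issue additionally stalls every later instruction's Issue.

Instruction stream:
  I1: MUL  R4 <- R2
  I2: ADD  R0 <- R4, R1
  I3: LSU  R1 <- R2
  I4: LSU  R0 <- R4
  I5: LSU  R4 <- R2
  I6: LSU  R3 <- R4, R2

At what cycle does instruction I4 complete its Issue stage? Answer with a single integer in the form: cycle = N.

  I1 | 1 | 2 | 8 | 9
  I2 | 2 | 10 | 12 | 13   RAW R4: wait I1 write@9
  I3 | 3 | 4 | 5 | 11   WAR R1: wait I2 read@10
  I4 | 14 | 15 | 16 | 17   WAW R0: wait I2 write@13
  I5 | 18 | 19 | 20 | 21   struct: LSU busy until I4 writes@17
  I6 | 22 | 23 | 24 | 25   struct: LSU busy until I5 writes@21

cycle = 14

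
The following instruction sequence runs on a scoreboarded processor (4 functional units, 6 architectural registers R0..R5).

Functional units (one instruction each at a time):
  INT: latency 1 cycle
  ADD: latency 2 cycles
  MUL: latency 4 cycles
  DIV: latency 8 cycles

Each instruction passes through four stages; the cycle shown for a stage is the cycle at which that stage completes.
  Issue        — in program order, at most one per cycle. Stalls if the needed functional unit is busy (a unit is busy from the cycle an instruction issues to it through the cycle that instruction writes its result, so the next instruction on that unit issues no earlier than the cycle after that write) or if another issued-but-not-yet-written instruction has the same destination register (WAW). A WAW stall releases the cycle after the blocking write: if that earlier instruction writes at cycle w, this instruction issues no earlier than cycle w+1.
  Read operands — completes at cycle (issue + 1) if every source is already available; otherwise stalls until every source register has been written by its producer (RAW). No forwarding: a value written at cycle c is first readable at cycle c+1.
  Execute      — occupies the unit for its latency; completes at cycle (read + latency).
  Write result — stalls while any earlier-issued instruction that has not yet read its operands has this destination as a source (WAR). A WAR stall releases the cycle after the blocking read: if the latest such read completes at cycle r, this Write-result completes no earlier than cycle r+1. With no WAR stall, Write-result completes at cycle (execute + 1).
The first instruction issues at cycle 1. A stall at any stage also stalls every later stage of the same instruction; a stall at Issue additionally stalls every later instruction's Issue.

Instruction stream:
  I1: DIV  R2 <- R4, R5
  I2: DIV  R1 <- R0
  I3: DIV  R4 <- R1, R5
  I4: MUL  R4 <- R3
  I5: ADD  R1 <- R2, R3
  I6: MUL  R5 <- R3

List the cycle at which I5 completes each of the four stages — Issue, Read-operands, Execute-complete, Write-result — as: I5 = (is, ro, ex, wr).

I5 = (35, 36, 38, 39)

I1 -> (1, 2, 10, 11)
I2 -> (12, 13, 21, 22)  // struct: DIV busy until I1 writes@11
I3 -> (23, 24, 32, 33)  // struct: DIV busy until I2 writes@22
I4 -> (34, 35, 39, 40)  // WAW R4: wait I3 write@33
I5 -> (35, 36, 38, 39)
I6 -> (41, 42, 46, 47)  // struct: MUL busy until I4 writes@40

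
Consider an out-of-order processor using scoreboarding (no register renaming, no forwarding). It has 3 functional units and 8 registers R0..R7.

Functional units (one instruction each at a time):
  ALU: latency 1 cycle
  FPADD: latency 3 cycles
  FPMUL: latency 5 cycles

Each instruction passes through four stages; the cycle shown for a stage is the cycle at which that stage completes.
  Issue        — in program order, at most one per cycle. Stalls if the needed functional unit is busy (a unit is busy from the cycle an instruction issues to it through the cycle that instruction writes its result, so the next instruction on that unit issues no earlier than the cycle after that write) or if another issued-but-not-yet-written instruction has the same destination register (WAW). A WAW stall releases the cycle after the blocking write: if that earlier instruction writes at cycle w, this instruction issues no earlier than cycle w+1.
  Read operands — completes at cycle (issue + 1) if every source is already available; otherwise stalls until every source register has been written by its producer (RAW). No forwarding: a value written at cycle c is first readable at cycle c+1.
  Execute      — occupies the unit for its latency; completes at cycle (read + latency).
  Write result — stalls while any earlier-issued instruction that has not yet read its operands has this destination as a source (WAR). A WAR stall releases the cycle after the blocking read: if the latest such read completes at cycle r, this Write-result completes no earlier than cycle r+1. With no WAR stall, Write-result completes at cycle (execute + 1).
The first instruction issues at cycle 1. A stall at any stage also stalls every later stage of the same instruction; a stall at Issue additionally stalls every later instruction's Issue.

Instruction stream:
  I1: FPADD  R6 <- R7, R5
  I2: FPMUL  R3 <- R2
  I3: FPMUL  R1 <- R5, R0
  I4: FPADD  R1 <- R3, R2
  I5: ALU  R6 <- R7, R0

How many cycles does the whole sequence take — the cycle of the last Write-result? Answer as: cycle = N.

cycle = 23

c1: I1→FPADD
c2: I1 RO, I2→FPMUL
c3: I2 RO
c5: I1 EX
c6: I1 WR R6
c8: I2 EX
c9: I2 WR R3
c10: I3→FPMUL
c11: I3 RO
c16: I3 EX
c17: I3 WR R1
c18: I4→FPADD
c19: I4 RO, I5→ALU
c20: I5 RO
c21: I5 EX
c22: I4 EX, I5 WR R6
c23: I4 WR R1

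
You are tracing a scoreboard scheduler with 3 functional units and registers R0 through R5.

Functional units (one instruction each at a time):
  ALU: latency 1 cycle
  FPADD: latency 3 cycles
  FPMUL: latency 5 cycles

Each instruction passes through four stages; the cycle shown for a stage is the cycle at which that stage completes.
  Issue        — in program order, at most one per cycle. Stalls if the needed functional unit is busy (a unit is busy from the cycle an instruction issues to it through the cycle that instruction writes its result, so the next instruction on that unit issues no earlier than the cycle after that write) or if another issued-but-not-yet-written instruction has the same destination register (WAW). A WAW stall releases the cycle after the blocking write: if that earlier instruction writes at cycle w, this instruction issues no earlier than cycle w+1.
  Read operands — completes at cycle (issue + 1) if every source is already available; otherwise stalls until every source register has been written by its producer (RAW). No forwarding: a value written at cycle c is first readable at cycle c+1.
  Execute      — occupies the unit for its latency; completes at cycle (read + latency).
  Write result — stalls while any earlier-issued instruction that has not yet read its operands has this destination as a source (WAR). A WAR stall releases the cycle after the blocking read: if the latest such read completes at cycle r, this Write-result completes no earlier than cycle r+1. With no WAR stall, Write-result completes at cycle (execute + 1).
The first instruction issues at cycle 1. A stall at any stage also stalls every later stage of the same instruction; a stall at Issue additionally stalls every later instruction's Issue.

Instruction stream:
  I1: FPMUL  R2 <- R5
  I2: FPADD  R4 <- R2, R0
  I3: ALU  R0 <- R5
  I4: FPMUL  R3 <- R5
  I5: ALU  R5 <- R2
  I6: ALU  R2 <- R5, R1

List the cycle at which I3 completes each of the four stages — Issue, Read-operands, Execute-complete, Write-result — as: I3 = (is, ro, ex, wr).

I3 = (3, 4, 5, 10)

cycle 1: I1→FPMUL
cycle 2: I1 RO; I2→FPADD
cycle 3: I3→ALU
cycle 4: I3 RO
cycle 5: I3 EX
cycle 7: I1 EX
cycle 8: I1 WR R2
cycle 9: I2 RO; I4→FPMUL
cycle 10: I3 WR R0; I4 RO
cycle 11: I5→ALU
cycle 12: I2 EX; I5 RO
cycle 13: I2 WR R4; I5 EX
cycle 14: I5 WR R5
cycle 15: I4 EX; I6→ALU
cycle 16: I4 WR R3; I6 RO
cycle 17: I6 EX
cycle 18: I6 WR R2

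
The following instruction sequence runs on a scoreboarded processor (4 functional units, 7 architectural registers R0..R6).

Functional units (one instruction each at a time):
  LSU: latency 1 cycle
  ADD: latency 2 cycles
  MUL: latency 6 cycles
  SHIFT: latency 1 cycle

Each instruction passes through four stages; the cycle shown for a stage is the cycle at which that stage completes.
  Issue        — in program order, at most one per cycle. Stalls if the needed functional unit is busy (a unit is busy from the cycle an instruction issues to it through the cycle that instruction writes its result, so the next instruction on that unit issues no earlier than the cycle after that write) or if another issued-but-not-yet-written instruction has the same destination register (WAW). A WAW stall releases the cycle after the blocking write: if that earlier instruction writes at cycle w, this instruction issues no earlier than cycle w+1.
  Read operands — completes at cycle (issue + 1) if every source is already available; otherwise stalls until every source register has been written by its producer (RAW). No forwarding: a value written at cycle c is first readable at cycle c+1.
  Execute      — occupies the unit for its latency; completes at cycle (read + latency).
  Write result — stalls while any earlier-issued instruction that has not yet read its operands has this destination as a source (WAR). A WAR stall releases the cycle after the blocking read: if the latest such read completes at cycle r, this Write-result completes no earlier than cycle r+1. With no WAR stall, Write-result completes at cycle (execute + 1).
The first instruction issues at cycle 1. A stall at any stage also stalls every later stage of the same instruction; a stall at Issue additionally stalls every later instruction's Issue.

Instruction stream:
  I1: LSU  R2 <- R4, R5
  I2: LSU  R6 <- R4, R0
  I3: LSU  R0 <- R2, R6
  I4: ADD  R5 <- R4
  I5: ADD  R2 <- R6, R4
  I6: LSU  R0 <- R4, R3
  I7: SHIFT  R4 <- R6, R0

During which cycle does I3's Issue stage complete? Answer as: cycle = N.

cycle = 9

I1  is:1  ro:2  ex:3  wr:4
I2  is:5  ro:6  ex:7  wr:8  — struct: LSU busy until I1 writes@4
I3  is:9  ro:10  ex:11  wr:12  — struct: LSU busy until I2 writes@8
I4  is:10  ro:11  ex:13  wr:14
I5  is:15  ro:16  ex:18  wr:19  — struct: ADD busy until I4 writes@14
I6  is:16  ro:17  ex:18  wr:19
I7  is:17  ro:20  ex:21  wr:22  — RAW R0: wait I6 write@19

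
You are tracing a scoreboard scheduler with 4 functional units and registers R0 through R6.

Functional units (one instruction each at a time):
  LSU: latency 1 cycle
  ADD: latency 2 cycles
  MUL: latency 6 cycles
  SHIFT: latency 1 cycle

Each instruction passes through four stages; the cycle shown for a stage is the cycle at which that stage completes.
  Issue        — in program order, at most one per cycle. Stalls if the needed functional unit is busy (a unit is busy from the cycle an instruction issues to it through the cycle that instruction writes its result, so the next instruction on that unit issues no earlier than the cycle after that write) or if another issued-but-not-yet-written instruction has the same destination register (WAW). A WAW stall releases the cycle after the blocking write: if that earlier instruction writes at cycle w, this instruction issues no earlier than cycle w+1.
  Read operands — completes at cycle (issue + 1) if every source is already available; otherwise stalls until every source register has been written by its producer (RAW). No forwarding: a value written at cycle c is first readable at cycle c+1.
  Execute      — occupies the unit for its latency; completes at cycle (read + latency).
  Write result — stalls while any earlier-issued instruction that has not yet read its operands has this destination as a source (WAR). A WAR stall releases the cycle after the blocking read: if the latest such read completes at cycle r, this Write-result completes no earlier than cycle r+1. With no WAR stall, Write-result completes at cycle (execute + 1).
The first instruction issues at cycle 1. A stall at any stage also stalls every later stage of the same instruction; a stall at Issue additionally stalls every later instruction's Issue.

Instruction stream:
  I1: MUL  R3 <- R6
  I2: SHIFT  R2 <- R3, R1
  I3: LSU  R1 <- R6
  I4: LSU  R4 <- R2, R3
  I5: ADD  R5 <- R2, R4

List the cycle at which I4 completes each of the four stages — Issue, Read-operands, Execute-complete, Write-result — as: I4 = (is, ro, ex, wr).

t=1  I1 issues→MUL
t=2  I1 reads · I2 issues→SHIFT
t=3  I3 issues→LSU
t=4  I3 reads
t=5  I3 exec-done
t=8  I1 exec-done
t=9  I1 writes R3
t=10  I2 reads
t=11  I2 exec-done · I3 writes R1
t=12  I2 writes R2 · I4 issues→LSU
t=13  I4 reads · I5 issues→ADD
t=14  I4 exec-done
t=15  I4 writes R4
t=16  I5 reads
t=18  I5 exec-done
t=19  I5 writes R5

I4 = (12, 13, 14, 15)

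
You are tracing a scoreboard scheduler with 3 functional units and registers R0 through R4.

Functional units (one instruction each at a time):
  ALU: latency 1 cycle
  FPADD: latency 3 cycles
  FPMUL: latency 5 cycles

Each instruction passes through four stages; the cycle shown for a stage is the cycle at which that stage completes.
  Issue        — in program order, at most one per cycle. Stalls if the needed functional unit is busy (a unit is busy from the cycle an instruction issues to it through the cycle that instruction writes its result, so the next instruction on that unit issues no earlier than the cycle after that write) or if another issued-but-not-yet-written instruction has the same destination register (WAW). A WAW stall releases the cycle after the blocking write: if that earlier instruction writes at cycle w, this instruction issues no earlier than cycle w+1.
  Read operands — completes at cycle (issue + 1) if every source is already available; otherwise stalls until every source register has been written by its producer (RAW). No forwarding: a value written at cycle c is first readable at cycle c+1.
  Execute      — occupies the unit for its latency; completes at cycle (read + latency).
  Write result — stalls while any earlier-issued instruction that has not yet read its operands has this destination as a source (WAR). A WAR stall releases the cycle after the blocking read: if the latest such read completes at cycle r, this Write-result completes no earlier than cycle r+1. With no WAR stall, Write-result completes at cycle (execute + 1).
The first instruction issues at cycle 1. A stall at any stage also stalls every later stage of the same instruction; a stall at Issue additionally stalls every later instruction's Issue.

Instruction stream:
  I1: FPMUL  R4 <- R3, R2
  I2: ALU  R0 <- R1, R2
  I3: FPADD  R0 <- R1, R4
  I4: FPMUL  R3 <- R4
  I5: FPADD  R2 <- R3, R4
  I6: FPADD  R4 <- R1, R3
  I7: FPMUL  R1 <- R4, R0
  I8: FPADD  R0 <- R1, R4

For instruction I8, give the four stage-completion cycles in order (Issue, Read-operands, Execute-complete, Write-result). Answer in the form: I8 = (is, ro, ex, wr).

I8 = (28, 35, 38, 39)

I1 -> (1, 2, 7, 8)
I2 -> (2, 3, 4, 5)
I3 -> (6, 9, 12, 13)  // WAW R0: wait I2 write@5, RAW R4: wait I1 write@8
I4 -> (9, 10, 15, 16)  // struct: FPMUL busy until I1 writes@8
I5 -> (14, 17, 20, 21)  // struct: FPADD busy until I3 writes@13, RAW R3: wait I4 write@16
I6 -> (22, 23, 26, 27)  // struct: FPADD busy until I5 writes@21
I7 -> (23, 28, 33, 34)  // RAW R4: wait I6 write@27
I8 -> (28, 35, 38, 39)  // struct: FPADD busy until I6 writes@27, RAW R1: wait I7 write@34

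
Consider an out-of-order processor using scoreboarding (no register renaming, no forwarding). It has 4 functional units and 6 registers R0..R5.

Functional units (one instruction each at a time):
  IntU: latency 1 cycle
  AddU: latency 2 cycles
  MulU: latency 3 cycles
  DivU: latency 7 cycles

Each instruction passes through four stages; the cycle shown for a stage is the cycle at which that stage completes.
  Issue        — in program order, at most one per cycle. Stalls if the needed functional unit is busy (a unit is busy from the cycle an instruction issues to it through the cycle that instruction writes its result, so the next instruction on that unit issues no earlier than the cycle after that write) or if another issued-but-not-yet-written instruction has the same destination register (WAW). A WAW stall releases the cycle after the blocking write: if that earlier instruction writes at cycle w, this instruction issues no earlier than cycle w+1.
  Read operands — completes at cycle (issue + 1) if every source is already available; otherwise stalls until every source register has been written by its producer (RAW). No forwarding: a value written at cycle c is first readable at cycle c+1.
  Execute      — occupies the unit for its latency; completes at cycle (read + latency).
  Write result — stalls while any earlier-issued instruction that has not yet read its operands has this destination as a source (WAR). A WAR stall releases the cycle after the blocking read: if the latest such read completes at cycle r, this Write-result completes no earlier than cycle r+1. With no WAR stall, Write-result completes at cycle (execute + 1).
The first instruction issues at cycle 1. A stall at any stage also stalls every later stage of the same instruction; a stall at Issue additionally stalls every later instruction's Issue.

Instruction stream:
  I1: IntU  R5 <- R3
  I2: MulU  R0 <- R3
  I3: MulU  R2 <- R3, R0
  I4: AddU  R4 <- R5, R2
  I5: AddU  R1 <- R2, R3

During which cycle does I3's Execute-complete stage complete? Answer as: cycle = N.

I1: IS=1 RO=2 EX=3 WR=4
I2: IS=2 RO=3 EX=6 WR=7
I3: IS=8 RO=9 EX=12 WR=13  [struct: MulU busy until I2 writes@7]
I4: IS=9 RO=14 EX=16 WR=17  [RAW R2: wait I3 write@13]
I5: IS=18 RO=19 EX=21 WR=22  [struct: AddU busy until I4 writes@17]

cycle = 12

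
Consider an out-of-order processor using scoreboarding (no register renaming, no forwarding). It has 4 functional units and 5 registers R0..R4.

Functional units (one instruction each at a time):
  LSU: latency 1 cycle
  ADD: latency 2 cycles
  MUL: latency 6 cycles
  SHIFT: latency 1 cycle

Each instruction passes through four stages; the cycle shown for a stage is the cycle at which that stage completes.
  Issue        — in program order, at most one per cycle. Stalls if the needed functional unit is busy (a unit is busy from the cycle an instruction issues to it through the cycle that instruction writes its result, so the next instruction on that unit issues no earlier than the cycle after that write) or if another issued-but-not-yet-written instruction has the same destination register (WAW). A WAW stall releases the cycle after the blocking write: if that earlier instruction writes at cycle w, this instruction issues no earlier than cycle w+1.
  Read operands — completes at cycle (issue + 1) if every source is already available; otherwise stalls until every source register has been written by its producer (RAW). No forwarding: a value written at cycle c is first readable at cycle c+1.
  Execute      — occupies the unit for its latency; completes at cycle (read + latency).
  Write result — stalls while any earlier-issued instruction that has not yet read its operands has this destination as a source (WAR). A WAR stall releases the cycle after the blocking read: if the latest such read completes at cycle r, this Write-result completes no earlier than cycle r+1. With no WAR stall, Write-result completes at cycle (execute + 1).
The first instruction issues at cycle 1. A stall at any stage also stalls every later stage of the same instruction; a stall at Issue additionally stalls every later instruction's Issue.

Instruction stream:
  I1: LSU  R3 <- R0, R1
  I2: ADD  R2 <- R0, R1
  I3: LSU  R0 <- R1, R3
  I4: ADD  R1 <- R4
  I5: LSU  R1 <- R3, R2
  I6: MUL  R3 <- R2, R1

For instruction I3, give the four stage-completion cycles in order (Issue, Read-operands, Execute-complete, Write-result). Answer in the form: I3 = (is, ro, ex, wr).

I3 = (5, 6, 7, 8)

I1 -> (1, 2, 3, 4)
I2 -> (2, 3, 5, 6)
I3 -> (5, 6, 7, 8)  // struct: LSU busy until I1 writes@4
I4 -> (7, 8, 10, 11)  // struct: ADD busy until I2 writes@6
I5 -> (12, 13, 14, 15)  // WAW R1: wait I4 write@11
I6 -> (13, 16, 22, 23)  // RAW R1: wait I5 write@15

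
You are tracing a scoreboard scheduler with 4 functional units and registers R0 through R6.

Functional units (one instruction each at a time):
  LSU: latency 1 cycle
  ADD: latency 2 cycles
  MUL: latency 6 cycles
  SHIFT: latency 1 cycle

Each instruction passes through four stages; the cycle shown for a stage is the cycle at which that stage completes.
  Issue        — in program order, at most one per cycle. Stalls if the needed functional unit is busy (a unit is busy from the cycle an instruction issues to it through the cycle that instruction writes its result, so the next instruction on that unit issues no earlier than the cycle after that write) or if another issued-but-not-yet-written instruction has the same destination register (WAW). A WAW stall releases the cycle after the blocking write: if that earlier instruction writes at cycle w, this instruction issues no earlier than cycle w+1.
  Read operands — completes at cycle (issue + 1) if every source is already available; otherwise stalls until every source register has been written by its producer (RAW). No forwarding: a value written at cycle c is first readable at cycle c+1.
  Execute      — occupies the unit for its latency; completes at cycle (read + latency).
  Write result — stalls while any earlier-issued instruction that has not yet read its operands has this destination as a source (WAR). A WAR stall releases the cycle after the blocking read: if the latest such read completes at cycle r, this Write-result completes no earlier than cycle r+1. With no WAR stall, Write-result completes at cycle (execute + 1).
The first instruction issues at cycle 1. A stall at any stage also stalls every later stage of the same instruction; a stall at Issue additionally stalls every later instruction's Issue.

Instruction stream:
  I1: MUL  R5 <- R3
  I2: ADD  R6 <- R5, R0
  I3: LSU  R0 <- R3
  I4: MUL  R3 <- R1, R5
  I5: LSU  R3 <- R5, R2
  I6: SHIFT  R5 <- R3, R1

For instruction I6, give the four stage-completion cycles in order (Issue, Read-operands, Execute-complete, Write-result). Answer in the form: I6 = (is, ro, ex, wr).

[I1] 1/2/8/9
[I2] 2/10/12/13  (RAW R5: wait I1 write@9)
[I3] 3/4/5/11  (WAR R0: wait I2 read@10)
[I4] 10/11/17/18  (struct: MUL busy until I1 writes@9)
[I5] 19/20/21/22  (WAW R3: wait I4 write@18)
[I6] 20/23/24/25  (RAW R3: wait I5 write@22)

I6 = (20, 23, 24, 25)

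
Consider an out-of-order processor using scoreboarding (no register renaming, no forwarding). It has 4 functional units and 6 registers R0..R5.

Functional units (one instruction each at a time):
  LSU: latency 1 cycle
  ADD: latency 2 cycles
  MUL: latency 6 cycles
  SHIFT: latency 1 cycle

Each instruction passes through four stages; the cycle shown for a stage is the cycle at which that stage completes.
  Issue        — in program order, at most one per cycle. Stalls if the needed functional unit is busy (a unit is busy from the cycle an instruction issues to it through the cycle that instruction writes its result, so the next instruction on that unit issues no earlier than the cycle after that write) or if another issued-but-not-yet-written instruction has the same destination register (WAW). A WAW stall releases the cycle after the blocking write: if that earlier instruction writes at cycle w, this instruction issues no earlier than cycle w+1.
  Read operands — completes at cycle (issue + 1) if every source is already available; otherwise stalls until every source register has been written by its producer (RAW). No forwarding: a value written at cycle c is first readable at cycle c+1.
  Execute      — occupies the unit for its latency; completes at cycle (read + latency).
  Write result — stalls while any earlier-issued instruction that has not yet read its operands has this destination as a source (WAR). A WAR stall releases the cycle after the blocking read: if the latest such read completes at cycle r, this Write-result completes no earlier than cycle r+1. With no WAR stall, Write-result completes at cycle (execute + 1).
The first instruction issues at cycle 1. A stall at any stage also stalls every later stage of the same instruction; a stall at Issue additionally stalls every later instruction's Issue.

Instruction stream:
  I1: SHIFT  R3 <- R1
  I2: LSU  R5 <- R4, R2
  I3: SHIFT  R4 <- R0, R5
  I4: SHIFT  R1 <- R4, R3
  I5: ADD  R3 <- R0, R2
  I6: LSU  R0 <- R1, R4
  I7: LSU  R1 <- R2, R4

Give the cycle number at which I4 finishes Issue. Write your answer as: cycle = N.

c1: I1 issues→SHIFT
c2: I1 reads · I2 issues→LSU
c3: I1 exec-done · I2 reads
c4: I1 writes R3 · I2 exec-done
c5: I2 writes R5 · I3 issues→SHIFT
c6: I3 reads
c7: I3 exec-done
c8: I3 writes R4
c9: I4 issues→SHIFT
c10: I4 reads · I5 issues→ADD
c11: I4 exec-done · I5 reads · I6 issues→LSU
c12: I4 writes R1
c13: I5 exec-done · I6 reads
c14: I5 writes R3 · I6 exec-done
c15: I6 writes R0
c16: I7 issues→LSU
c17: I7 reads
c18: I7 exec-done
c19: I7 writes R1

cycle = 9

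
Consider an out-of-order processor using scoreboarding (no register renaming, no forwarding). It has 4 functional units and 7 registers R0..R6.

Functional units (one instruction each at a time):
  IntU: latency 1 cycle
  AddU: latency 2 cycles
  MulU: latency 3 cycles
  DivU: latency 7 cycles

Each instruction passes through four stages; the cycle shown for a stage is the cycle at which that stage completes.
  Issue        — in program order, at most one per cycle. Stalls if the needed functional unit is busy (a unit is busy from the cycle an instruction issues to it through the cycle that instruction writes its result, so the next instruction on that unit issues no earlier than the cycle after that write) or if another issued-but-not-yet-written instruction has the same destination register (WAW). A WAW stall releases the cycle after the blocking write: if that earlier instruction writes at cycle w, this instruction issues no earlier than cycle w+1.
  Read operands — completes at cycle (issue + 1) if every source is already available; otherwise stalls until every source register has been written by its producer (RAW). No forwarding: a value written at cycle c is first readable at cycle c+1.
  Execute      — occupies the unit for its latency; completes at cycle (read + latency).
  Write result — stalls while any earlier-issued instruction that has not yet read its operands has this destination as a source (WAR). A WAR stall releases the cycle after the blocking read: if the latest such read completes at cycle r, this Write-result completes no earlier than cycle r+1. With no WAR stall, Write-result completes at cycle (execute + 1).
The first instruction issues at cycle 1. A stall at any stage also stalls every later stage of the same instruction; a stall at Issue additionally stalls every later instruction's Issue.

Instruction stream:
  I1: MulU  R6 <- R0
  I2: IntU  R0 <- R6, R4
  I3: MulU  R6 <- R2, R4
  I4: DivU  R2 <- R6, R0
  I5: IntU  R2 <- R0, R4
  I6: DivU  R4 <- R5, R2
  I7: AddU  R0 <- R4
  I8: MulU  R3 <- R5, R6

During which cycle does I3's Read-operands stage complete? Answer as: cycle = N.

cycle = 8

c1: I1 issues→MulU
c2: I1 reads, I2 issues→IntU
c5: I1 exec-done
c6: I1 writes R6
c7: I2 reads, I3 issues→MulU
c8: I2 exec-done, I3 reads, I4 issues→DivU
c9: I2 writes R0
c11: I3 exec-done
c12: I3 writes R6
c13: I4 reads
c20: I4 exec-done
c21: I4 writes R2
c22: I5 issues→IntU
c23: I5 reads, I6 issues→DivU
c24: I5 exec-done, I7 issues→AddU
c25: I5 writes R2, I8 issues→MulU
c26: I6 reads, I8 reads
c29: I8 exec-done
c30: I8 writes R3
c33: I6 exec-done
c34: I6 writes R4
c35: I7 reads
c37: I7 exec-done
c38: I7 writes R0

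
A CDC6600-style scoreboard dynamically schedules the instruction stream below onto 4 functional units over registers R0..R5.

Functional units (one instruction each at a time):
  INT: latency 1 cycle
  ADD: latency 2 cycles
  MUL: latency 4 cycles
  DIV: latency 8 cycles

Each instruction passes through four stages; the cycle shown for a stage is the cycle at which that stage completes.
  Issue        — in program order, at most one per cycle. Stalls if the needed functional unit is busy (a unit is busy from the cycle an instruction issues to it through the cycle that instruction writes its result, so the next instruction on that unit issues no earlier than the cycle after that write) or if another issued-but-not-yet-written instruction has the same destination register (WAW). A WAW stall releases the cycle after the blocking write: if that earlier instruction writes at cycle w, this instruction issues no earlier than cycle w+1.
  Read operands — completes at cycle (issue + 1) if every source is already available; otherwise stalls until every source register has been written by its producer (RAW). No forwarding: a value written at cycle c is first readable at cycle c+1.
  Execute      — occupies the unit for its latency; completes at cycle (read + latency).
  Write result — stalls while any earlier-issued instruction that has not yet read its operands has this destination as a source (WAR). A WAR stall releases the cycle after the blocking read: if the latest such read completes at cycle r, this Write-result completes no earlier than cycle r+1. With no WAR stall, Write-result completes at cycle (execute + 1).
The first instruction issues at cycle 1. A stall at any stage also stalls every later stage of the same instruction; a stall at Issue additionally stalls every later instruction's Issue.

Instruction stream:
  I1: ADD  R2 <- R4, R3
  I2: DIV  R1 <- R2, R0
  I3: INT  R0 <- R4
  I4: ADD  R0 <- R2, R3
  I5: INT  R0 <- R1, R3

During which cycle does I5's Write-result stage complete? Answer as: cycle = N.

[I1] 1/2/4/5
[I2] 2/6/14/15  (RAW R2: wait I1 write@5)
[I3] 3/4/5/7  (WAR R0: wait I2 read@6)
[I4] 8/9/11/12  (WAW R0: wait I3 write@7)
[I5] 13/16/17/18  (WAW R0: wait I4 write@12; RAW R1: wait I2 write@15)

cycle = 18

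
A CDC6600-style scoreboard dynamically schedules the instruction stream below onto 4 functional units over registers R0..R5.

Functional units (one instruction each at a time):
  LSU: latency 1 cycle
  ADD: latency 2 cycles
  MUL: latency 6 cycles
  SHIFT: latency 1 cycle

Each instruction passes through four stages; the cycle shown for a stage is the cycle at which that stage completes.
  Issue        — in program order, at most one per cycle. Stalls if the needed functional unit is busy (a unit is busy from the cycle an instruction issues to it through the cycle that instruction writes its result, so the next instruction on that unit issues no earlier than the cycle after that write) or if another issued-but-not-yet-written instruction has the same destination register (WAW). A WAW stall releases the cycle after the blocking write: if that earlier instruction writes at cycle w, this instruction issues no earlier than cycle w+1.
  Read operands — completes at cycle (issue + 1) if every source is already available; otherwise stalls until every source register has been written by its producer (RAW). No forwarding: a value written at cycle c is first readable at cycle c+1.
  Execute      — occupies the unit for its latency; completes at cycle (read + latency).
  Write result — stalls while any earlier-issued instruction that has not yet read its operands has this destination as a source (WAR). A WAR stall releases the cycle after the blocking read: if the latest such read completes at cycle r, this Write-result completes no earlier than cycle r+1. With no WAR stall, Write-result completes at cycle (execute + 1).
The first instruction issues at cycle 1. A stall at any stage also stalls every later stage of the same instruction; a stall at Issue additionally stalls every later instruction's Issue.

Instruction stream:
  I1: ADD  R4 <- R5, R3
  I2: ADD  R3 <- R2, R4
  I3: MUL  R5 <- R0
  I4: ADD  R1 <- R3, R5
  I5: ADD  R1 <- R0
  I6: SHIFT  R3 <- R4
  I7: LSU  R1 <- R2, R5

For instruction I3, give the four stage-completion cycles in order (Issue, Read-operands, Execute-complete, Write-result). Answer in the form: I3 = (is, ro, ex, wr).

I3 = (7, 8, 14, 15)

t=1  issue I1 (ADD)
t=2  I1 read-ops
t=4  I1 finished on ADD
t=5  I1→R4
t=6  issue I2 (ADD)
t=7  I2 read-ops | issue I3 (MUL)
t=8  I3 read-ops
t=9  I2 finished on ADD
t=10  I2→R3
t=11  issue I4 (ADD)
t=14  I3 finished on MUL
t=15  I3→R5
t=16  I4 read-ops
t=18  I4 finished on ADD
t=19  I4→R1
t=20  issue I5 (ADD)
t=21  I5 read-ops | issue I6 (SHIFT)
t=22  I6 read-ops
t=23  I5 finished on ADD | I6 finished on SHIFT
t=24  I5→R1 | I6→R3
t=25  issue I7 (LSU)
t=26  I7 read-ops
t=27  I7 finished on LSU
t=28  I7→R1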